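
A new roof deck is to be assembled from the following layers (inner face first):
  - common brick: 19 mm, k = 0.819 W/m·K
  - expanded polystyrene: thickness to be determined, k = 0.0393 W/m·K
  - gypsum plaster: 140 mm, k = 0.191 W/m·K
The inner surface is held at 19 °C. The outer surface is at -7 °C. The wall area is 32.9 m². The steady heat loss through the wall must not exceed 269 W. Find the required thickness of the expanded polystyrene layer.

L ≈ 95.3 mm

Using the resistance-network approach (series):
R_common brick = L/(kA) = 0.019/(0.819×32.9) = 7.051×10^-4 K/W
R_gypsum plaster = L/(kA) = 0.14/(0.191×32.9) = 0.02228 K/W
Sum of the known resistances R_other = 0.02298 K/W
Required total resistance R_tot = ΔT/Q_allow = 26/269 = 0.09665 K/W
R_expanded polystyrene = R_tot − R_other = 0.07367 K/W
L = R·k·A = 0.07367×0.0393×32.9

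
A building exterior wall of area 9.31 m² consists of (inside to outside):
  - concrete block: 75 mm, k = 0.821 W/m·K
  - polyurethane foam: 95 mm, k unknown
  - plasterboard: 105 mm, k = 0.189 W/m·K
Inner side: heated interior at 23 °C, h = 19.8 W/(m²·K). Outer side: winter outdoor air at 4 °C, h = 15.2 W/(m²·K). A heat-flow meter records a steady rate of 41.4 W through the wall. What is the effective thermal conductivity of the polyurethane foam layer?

Model the wall as resistances in series:
R_inner film = 1/(h_i·A) = 1/(19.8×9.31) = 0.005425 K/W
R_concrete block = L/(kA) = 0.075/(0.821×9.31) = 0.009812 K/W
R_plasterboard = L/(kA) = 0.105/(0.189×9.31) = 0.05967 K/W
R_outer film = 1/(h_o·A) = 1/(15.2×9.31) = 0.007067 K/W
Sum of known resistances R_other = 0.08198 K/W
Total R = ΔT/Q = 19/41.4 = 0.4589 K/W
R_polyurethane foam = R_total − R_other = 0.377 K/W
k = L/(R·A) = 0.095/(0.377×9.31)

k ≈ 0.0271 W/(m·K)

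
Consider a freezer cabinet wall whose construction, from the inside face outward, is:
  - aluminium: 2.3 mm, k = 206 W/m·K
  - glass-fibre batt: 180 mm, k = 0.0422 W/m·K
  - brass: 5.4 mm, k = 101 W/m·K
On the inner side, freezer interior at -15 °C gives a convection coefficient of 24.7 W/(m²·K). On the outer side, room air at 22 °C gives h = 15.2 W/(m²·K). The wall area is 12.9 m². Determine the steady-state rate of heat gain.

Q ≈ 109 W

Treating each layer as a thermal resistance in series:
R_inner film = 1/(h_i·A) = 1/(24.7×12.9) = 0.003138 K/W
R_aluminium = L/(kA) = 0.0023/(206×12.9) = 8.655×10^-7 K/W
R_glass-fibre batt = L/(kA) = 0.18/(0.0422×12.9) = 0.3307 K/W
R_brass = L/(kA) = 0.0054/(101×12.9) = 4.145×10^-6 K/W
R_outer film = 1/(h_o·A) = 1/(15.2×12.9) = 0.0051 K/W
R_total = 0.3389 K/W
Q = ΔT / R_total = 37 / 0.3389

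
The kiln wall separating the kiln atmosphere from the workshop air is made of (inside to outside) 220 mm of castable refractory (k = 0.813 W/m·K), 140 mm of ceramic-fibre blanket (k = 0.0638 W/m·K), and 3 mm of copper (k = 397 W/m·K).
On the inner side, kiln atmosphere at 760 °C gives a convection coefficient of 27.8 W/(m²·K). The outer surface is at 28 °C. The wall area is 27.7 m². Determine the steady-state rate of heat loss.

Q ≈ 8110 W

Series thermal resistances:
R_inner film = 1/(h_i·A) = 1/(27.8×27.7) = 0.001299 K/W
R_castable refractory = L/(kA) = 0.22/(0.813×27.7) = 0.009769 K/W
R_ceramic-fibre blanket = L/(kA) = 0.14/(0.0638×27.7) = 0.07922 K/W
R_copper = L/(kA) = 0.003/(397×27.7) = 2.728×10^-7 K/W
R_total = 0.09029 K/W
Q = ΔT / R_total = 732 / 0.09029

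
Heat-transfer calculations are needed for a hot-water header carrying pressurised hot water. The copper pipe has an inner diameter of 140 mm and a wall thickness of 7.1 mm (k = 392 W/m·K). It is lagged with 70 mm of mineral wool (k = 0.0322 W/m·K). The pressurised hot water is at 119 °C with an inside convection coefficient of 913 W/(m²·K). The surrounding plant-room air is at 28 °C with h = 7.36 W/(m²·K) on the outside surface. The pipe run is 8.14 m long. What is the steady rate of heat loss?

Cylindrical conduction, so R = ln(r₂/r₁)/(2πkL) per layer, in series:
R_inner film = 1/(h_i·2πr₁L) = 1/(913×2π×0.07×8.14) = 3.059×10^-4 K/W
R_copper pipe wall = ln(77.1/70)/(2π×392×8.14) = 4.819×10^-6 K/W
R_mineral wool = ln(147.1/77.1)/(2π×0.0322×8.14) = 0.3923 K/W
R_outer film = 1/(h_o·2πr_oL) = 1/(7.36×2π×0.1471×8.14) = 0.01806 K/W
R_total = 0.4106 K/W
Q = ΔT/R_total = 91/0.4106

Q ≈ 222 W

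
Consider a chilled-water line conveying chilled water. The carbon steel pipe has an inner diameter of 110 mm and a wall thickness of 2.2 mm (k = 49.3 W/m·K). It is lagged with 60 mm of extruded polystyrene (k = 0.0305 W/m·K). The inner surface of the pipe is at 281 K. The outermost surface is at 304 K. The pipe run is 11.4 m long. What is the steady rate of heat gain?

Q ≈ 70 W

Per-layer cylindrical resistances, series-summed:
R_carbon steel pipe wall = ln(57.2/55)/(2π×49.3×11.4) = 1.111×10^-5 K/W
R_extruded polystyrene = ln(117.2/57.2)/(2π×0.0305×11.4) = 0.3283 K/W
R_total = 0.3284 K/W
Q = ΔT/R_total = 23/0.3284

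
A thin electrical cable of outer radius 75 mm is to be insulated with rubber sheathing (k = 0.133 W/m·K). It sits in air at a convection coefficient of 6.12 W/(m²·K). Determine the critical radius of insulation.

For a cylinder r_cr = k/h = 0.133/6.12
r_cr = 21.7 mm; since the bare radius (75 mm) is above r_cr, any added insulation will reduce heat loss.

r_cr ≈ 21.7 mm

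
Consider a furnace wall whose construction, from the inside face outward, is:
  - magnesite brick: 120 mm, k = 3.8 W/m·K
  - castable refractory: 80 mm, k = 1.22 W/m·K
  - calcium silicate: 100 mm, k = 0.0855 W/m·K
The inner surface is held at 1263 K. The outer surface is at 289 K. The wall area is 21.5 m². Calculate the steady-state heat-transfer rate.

Using the resistance-network approach (series):
R_magnesite brick = L/(kA) = 0.12/(3.8×21.5) = 0.001469 K/W
R_castable refractory = L/(kA) = 0.08/(1.22×21.5) = 0.00305 K/W
R_calcium silicate = L/(kA) = 0.1/(0.0855×21.5) = 0.0544 K/W
R_total = 0.05892 K/W
Q = ΔT / R_total = 974 / 0.05892

Q ≈ 16500 W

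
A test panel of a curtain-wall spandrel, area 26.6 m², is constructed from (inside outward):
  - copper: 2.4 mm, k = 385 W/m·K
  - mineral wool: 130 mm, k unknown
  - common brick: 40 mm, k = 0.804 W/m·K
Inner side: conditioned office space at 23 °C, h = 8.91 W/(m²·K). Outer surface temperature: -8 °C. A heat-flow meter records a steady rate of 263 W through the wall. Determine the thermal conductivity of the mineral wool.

k ≈ 0.0437 W/(m·K)

Treating each layer as a thermal resistance in series:
R_inner film = 1/(h_i·A) = 1/(8.91×26.6) = 0.004219 K/W
R_copper = L/(kA) = 0.0024/(385×26.6) = 2.344×10^-7 K/W
R_common brick = L/(kA) = 0.04/(0.804×26.6) = 0.00187 K/W
Sum of known resistances R_other = 0.00609 K/W
Total R = ΔT/Q = 31/263 = 0.1179 K/W
R_mineral wool = R_total − R_other = 0.1118 K/W
k = L/(R·A) = 0.13/(0.1118×26.6)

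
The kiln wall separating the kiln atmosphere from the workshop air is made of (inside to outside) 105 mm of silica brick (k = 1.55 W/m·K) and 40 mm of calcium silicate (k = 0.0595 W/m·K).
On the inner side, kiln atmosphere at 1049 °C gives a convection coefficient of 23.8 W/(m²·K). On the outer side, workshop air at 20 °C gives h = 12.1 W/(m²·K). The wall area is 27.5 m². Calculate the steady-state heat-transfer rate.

Q ≈ 32700 W

Model the wall as resistances in series:
R_inner film = 1/(h_i·A) = 1/(23.8×27.5) = 0.001528 K/W
R_silica brick = L/(kA) = 0.105/(1.55×27.5) = 0.002463 K/W
R_calcium silicate = L/(kA) = 0.04/(0.0595×27.5) = 0.02445 K/W
R_outer film = 1/(h_o·A) = 1/(12.1×27.5) = 0.003005 K/W
R_total = 0.03144 K/W
Q = ΔT / R_total = 1029 / 0.03144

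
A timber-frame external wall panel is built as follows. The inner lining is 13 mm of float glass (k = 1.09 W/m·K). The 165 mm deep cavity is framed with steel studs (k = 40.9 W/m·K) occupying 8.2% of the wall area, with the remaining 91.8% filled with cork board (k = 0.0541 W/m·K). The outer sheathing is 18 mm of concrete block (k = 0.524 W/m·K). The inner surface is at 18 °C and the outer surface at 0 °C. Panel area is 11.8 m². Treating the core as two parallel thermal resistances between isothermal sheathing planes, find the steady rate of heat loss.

Q ≈ 2240 W

Sheathing layers in series; stud and cavity paths in parallel between them.
R_inner = 0.013/(1.09×11.8) = 0.001011 K/W
R_stud  = 0.165/(40.9×0.082×11.8) = 0.004169 K/W
R_cav   = 0.165/(0.0541×0.918×11.8) = 0.2816 K/W
1/R_core = 1/R_stud + 1/R_cav → R_core = 0.004108 K/W
R_outer = 0.018/(0.524×11.8) = 0.002911 K/W
R_total = 0.00803 K/W
Q = ΔT/R_total = 18/0.00803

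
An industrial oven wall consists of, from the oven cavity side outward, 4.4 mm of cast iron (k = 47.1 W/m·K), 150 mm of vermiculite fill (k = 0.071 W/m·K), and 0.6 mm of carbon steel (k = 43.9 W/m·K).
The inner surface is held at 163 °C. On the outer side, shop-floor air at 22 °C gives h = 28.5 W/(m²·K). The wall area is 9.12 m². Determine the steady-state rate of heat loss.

Model the wall as resistances in series:
R_cast iron = L/(kA) = 0.0044/(47.1×9.12) = 1.024×10^-5 K/W
R_vermiculite fill = L/(kA) = 0.15/(0.071×9.12) = 0.2317 K/W
R_carbon steel = L/(kA) = 0.0006/(43.9×9.12) = 1.499×10^-6 K/W
R_outer film = 1/(h_o·A) = 1/(28.5×9.12) = 0.003847 K/W
R_total = 0.2355 K/W
Q = ΔT / R_total = 141 / 0.2355

Q ≈ 599 W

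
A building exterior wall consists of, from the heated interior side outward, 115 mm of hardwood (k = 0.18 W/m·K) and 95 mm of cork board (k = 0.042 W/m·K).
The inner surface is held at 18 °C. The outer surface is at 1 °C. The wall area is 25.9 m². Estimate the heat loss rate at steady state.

Thermal resistances in series:
R_hardwood = L/(kA) = 0.115/(0.18×25.9) = 0.02467 K/W
R_cork board = L/(kA) = 0.095/(0.042×25.9) = 0.08733 K/W
R_total = 0.112 K/W
Q = ΔT / R_total = 17 / 0.112

Q ≈ 152 W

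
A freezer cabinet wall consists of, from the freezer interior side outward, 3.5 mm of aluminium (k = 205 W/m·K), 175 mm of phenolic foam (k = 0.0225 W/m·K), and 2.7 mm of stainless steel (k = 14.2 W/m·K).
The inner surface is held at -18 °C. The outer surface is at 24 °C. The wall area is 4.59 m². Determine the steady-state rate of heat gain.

Using the resistance-network approach (series):
R_aluminium = L/(kA) = 0.0035/(205×4.59) = 3.72×10^-6 K/W
R_phenolic foam = L/(kA) = 0.175/(0.0225×4.59) = 1.695 K/W
R_stainless steel = L/(kA) = 0.0027/(14.2×4.59) = 4.143×10^-5 K/W
R_total = 1.695 K/W
Q = ΔT / R_total = 42 / 1.695

Q ≈ 24.8 W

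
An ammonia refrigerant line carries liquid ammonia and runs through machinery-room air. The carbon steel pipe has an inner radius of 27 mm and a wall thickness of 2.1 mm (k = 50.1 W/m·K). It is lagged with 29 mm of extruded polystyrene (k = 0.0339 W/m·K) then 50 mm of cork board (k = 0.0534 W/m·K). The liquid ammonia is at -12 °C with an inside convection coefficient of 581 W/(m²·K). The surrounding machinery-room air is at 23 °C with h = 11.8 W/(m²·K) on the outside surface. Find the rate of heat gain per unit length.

Treating each annulus and film as a series resistance:
R_inner film = 1/(h_i·2πr₁L) = 1/(581×2π×0.027×1) = 0.01015 K/W
R_carbon steel pipe wall = ln(29.1/27)/(2π×50.1×1) = 2.379×10^-4 K/W
R_extruded polystyrene = ln(58.1/29.1)/(2π×0.0339×1) = 3.246 K/W
R_cork board = ln(108.1/58.1)/(2π×0.0534×1) = 1.851 K/W
R_outer film = 1/(h_o·2πr_oL) = 1/(11.8×2π×0.1081×1) = 0.1248 K/W
R_total = 5.232 K/W
Q = ΔT/R_total = 35/5.232

q′ ≈ 6.69 W/m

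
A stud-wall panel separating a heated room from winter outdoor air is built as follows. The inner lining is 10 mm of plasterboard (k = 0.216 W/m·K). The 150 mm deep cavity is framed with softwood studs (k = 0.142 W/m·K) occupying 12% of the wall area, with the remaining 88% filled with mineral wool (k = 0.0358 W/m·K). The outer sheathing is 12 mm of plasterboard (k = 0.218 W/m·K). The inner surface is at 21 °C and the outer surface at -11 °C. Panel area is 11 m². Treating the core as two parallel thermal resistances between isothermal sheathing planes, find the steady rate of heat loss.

Q ≈ 110 W

Sheathing layers in series; stud and cavity paths in parallel between them.
R_inner = 0.01/(0.216×11) = 0.004209 K/W
R_stud  = 0.15/(0.142×0.12×11) = 0.8003 K/W
R_cav   = 0.15/(0.0358×0.88×11) = 0.4328 K/W
1/R_core = 1/R_stud + 1/R_cav → R_core = 0.2809 K/W
R_outer = 0.012/(0.218×11) = 0.005004 K/W
R_total = 0.2901 K/W
Q = ΔT/R_total = 32/0.2901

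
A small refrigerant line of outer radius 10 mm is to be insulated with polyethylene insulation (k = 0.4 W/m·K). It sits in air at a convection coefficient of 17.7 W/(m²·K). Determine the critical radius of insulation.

r_cr ≈ 22.6 mm

For a cylinder r_cr = k/h = 0.4/17.7
r_cr = 22.6 mm; since the bare radius (10 mm) is below r_cr, adding a thin layer of insulation will *increase* heat loss.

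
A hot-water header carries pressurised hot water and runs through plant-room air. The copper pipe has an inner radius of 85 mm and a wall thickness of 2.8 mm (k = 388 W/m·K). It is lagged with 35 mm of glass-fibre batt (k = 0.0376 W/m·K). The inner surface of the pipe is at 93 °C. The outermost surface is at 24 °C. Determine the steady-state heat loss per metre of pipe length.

q′ ≈ 48.6 W/m

Radial resistances (cylindrical: R_cond = ln(r_o/r_i)/(2πkL), R_conv = 1/(h·2πrL)):
R_copper pipe wall = ln(87.8/85)/(2π×388×1) = 1.329×10^-5 K/W
R_glass-fibre batt = ln(122.8/87.8)/(2π×0.0376×1) = 1.42 K/W
R_total = 1.42 K/W
Q = ΔT/R_total = 69/1.42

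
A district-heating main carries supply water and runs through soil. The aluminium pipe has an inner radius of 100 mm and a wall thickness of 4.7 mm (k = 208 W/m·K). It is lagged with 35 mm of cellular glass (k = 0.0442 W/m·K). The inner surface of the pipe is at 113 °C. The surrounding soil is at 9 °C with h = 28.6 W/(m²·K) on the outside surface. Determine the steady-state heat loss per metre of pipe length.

q′ ≈ 96.4 W/m

Radial resistances (cylindrical: R_cond = ln(r_o/r_i)/(2πkL), R_conv = 1/(h·2πrL)):
R_aluminium pipe wall = ln(104.7/100)/(2π×208×1) = 3.514×10^-5 K/W
R_cellular glass = ln(139.7/104.7)/(2π×0.0442×1) = 1.038 K/W
R_outer film = 1/(h_o·2πr_oL) = 1/(28.6×2π×0.1397×1) = 0.03983 K/W
R_total = 1.078 K/W
Q = ΔT/R_total = 104/1.078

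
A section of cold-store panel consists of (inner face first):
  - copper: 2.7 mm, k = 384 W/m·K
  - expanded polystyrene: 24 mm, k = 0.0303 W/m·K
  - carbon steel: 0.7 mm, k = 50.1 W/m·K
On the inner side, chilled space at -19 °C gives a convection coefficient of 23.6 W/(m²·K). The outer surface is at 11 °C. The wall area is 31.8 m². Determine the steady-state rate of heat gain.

Q ≈ 1140 W

Treating each layer as a thermal resistance in series:
R_inner film = 1/(h_i·A) = 1/(23.6×31.8) = 0.001332 K/W
R_copper = L/(kA) = 0.0027/(384×31.8) = 2.211×10^-7 K/W
R_expanded polystyrene = L/(kA) = 0.024/(0.0303×31.8) = 0.02491 K/W
R_carbon steel = L/(kA) = 0.0007/(50.1×31.8) = 4.394×10^-7 K/W
R_total = 0.02624 K/W
Q = ΔT / R_total = 30 / 0.02624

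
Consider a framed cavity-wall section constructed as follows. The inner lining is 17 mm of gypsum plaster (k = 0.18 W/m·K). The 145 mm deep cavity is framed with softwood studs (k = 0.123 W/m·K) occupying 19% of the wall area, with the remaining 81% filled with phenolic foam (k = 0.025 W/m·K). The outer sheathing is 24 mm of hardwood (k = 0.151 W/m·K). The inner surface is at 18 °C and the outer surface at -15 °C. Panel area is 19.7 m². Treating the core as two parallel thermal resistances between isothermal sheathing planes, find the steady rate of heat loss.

Q ≈ 182 W

Sheathing layers in series; stud and cavity paths in parallel between them.
R_inner = 0.017/(0.18×19.7) = 0.004794 K/W
R_stud  = 0.145/(0.123×0.19×19.7) = 0.315 K/W
R_cav   = 0.145/(0.025×0.81×19.7) = 0.3635 K/W
1/R_core = 1/R_stud + 1/R_cav → R_core = 0.1687 K/W
R_outer = 0.024/(0.151×19.7) = 0.008068 K/W
R_total = 0.1816 K/W
Q = ΔT/R_total = 33/0.1816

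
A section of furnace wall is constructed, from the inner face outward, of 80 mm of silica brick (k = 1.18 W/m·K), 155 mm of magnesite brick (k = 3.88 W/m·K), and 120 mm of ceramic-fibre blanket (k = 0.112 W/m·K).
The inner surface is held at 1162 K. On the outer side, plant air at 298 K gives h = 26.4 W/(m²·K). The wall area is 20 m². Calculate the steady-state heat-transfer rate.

Thermal resistances in series:
R_silica brick = L/(kA) = 0.08/(1.18×20) = 0.00339 K/W
R_magnesite brick = L/(kA) = 0.155/(3.88×20) = 0.001997 K/W
R_ceramic-fibre blanket = L/(kA) = 0.12/(0.112×20) = 0.05357 K/W
R_outer film = 1/(h_o·A) = 1/(26.4×20) = 0.001894 K/W
R_total = 0.06085 K/W
Q = ΔT / R_total = 864 / 0.06085

Q ≈ 14200 W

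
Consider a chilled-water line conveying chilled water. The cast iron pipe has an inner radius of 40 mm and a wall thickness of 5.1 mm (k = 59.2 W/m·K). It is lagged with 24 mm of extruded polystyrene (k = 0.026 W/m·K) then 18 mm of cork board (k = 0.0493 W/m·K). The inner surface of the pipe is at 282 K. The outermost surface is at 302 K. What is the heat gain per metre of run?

q′ ≈ 5.95 W/m

Cylindrical conduction, so R = ln(r₂/r₁)/(2πkL) per layer, in series:
R_cast iron pipe wall = ln(45.1/40)/(2π×59.2×1) = 3.226×10^-4 K/W
R_extruded polystyrene = ln(69.1/45.1)/(2π×0.026×1) = 2.612 K/W
R_cork board = ln(87.1/69.1)/(2π×0.0493×1) = 0.7474 K/W
R_total = 3.359 K/W
Q = ΔT/R_total = 20/3.359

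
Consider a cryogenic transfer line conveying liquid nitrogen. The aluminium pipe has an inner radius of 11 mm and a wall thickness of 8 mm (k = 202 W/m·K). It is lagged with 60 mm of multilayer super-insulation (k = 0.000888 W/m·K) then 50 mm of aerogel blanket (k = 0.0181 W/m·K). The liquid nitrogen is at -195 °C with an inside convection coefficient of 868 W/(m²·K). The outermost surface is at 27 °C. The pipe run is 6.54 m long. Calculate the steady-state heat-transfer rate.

Treating each annulus and film as a series resistance:
R_inner film = 1/(h_i·2πr₁L) = 1/(868×2π×0.011×6.54) = 0.002549 K/W
R_aluminium pipe wall = ln(19/11)/(2π×202×6.54) = 6.584×10^-5 K/W
R_multilayer super-insulation = ln(79/19)/(2π×0.000888×6.54) = 39.05 K/W
R_aerogel blanket = ln(129/79)/(2π×0.0181×6.54) = 0.6593 K/W
R_total = 39.71 K/W
Q = ΔT/R_total = 222/39.71

Q ≈ 5.59 W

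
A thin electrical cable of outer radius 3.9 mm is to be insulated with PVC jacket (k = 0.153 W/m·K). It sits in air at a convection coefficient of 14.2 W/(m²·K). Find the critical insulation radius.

r_cr ≈ 10.8 mm

For a cylinder r_cr = k/h = 0.153/14.2
r_cr = 10.8 mm; since the bare radius (3.9 mm) is below r_cr, adding a thin layer of insulation will *increase* heat loss.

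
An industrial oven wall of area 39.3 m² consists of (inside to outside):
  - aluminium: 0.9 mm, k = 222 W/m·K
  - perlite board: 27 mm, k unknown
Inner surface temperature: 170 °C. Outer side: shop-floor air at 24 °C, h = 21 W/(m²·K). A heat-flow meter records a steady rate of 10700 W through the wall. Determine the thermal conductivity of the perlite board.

Using the resistance-network approach (series):
R_aluminium = L/(kA) = 0.0009/(222×39.3) = 1.032×10^-7 K/W
R_outer film = 1/(h_o·A) = 1/(21×39.3) = 0.001212 K/W
Sum of known resistances R_other = 0.001212 K/W
Total R = ΔT/Q = 146/10700 = 0.01364 K/W
R_perlite board = R_total − R_other = 0.01243 K/W
k = L/(R·A) = 0.027/(0.01243×39.3)

k ≈ 0.0553 W/(m·K)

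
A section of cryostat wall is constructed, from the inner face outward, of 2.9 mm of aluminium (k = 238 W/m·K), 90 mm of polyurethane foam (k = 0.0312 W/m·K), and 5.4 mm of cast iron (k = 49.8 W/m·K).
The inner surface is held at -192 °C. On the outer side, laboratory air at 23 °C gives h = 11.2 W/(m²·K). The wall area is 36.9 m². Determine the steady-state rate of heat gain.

Treating each layer as a thermal resistance in series:
R_aluminium = L/(kA) = 0.0029/(238×36.9) = 3.302×10^-7 K/W
R_polyurethane foam = L/(kA) = 0.09/(0.0312×36.9) = 0.07817 K/W
R_cast iron = L/(kA) = 0.0054/(49.8×36.9) = 2.939×10^-6 K/W
R_outer film = 1/(h_o·A) = 1/(11.2×36.9) = 0.00242 K/W
R_total = 0.0806 K/W
Q = ΔT / R_total = 215 / 0.0806

Q ≈ 2670 W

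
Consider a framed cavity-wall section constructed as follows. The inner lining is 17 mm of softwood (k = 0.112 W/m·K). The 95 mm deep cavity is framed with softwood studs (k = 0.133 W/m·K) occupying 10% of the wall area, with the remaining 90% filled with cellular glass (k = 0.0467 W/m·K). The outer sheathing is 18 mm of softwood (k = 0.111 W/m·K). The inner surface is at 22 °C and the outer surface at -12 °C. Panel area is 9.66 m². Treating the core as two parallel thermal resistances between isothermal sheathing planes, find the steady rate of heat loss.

Q ≈ 162 W

Sheathing layers in series; stud and cavity paths in parallel between them.
R_inner = 0.017/(0.112×9.66) = 0.01571 K/W
R_stud  = 0.095/(0.133×0.1×9.66) = 0.7394 K/W
R_cav   = 0.095/(0.0467×0.9×9.66) = 0.234 K/W
1/R_core = 1/R_stud + 1/R_cav → R_core = 0.1777 K/W
R_outer = 0.018/(0.111×9.66) = 0.01679 K/W
R_total = 0.2102 K/W
Q = ΔT/R_total = 34/0.2102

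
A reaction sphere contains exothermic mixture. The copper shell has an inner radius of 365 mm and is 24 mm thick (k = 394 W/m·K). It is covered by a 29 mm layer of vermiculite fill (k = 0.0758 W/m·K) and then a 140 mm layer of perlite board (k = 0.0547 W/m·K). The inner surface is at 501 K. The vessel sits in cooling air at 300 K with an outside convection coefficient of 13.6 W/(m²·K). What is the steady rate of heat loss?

For a spherical shell R = (1/r₁ − 1/r₂)/(4πk); film R = 1/(h·4πr²). In series:
R_copper shell = (1/0.365 − 1/0.389)/(4π×394) = 3.414×10^-5 K/W
R_vermiculite fill = (1/0.389 − 1/0.418)/(4π×0.0758) = 0.1872 K/W
R_perlite board = (1/0.418 − 1/0.558)/(4π×0.0547) = 0.8732 K/W
R_outer film = 1/(h·4πr_o²) = 1/(13.6×4π×0.558²) = 0.01879 K/W
R_total = 1.079 K/W
Q = ΔT/R_total = 201/1.079

Q ≈ 186 W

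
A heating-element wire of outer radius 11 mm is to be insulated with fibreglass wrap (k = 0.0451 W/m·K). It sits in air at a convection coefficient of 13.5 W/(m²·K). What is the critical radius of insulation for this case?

r_cr ≈ 3.34 mm

For a cylinder r_cr = k/h = 0.0451/13.5
r_cr = 3.34 mm; since the bare radius (11 mm) is above r_cr, any added insulation will reduce heat loss.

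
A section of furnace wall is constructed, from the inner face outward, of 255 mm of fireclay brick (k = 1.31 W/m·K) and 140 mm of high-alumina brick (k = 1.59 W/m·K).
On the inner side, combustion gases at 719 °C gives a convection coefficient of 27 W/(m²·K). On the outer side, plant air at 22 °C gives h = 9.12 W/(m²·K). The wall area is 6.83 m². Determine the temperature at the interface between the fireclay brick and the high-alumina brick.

Series thermal resistances:
R_inner film = 1/(h_i·A) = 1/(27×6.83) = 0.005423 K/W
R_fireclay brick = L/(kA) = 0.255/(1.31×6.83) = 0.0285 K/W
R_high-alumina brick = L/(kA) = 0.14/(1.59×6.83) = 0.01289 K/W
R_outer film = 1/(h_o·A) = 1/(9.12×6.83) = 0.01605 K/W
R_total = 0.06287 K/W;  Q = ΔT/R_total = 697/0.06287 = 11090 W
T_interface = T_inner − Q·ΣR(inner→interface) = 719 − 11100×0.03392

T ≈ 343 °C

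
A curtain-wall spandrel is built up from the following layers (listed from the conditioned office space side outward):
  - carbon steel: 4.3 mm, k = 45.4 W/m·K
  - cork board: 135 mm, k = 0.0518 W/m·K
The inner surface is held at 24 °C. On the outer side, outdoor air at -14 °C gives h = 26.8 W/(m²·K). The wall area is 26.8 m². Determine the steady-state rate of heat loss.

Q ≈ 385 W

Treating each layer as a thermal resistance in series:
R_carbon steel = L/(kA) = 0.0043/(45.4×26.8) = 3.534×10^-6 K/W
R_cork board = L/(kA) = 0.135/(0.0518×26.8) = 0.09725 K/W
R_outer film = 1/(h_o·A) = 1/(26.8×26.8) = 0.001392 K/W
R_total = 0.09864 K/W
Q = ΔT / R_total = 38 / 0.09864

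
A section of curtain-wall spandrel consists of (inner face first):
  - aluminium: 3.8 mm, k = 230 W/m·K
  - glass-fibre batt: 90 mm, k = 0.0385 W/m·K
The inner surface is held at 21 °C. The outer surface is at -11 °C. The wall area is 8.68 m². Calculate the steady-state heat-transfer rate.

Treating each layer as a thermal resistance in series:
R_aluminium = L/(kA) = 0.0038/(230×8.68) = 1.903×10^-6 K/W
R_glass-fibre batt = L/(kA) = 0.09/(0.0385×8.68) = 0.2693 K/W
R_total = 0.2693 K/W
Q = ΔT / R_total = 32 / 0.2693

Q ≈ 119 W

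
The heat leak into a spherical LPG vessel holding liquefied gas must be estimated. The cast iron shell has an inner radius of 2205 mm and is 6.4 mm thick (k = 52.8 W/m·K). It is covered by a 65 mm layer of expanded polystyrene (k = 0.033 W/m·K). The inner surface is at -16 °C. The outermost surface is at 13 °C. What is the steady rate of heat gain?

Q ≈ 931 W

For a spherical shell R = (1/r₁ − 1/r₂)/(4πk); film R = 1/(h·4πr²). In series:
R_cast iron shell = (1/2.205 − 1/2.2114)/(4π×52.8) = 1.978×10^-6 K/W
R_expanded polystyrene = (1/2.2114 − 1/2.2764)/(4π×0.033) = 0.03114 K/W
R_total = 0.03114 K/W
Q = ΔT/R_total = 29/0.03114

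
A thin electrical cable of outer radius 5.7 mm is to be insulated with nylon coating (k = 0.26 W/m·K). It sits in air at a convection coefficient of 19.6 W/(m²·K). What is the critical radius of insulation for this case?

r_cr ≈ 13.3 mm

For a cylinder r_cr = k/h = 0.26/19.6
r_cr = 13.3 mm; since the bare radius (5.7 mm) is below r_cr, adding a thin layer of insulation will *increase* heat loss.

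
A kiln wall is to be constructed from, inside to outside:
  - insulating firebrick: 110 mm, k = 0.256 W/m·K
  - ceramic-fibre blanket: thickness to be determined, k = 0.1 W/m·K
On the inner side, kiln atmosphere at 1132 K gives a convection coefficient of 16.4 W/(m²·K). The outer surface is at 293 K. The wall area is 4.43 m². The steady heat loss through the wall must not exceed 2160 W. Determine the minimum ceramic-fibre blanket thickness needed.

Model the wall as resistances in series:
R_inner film = 1/(h_i·A) = 1/(16.4×4.43) = 0.01376 K/W
R_insulating firebrick = L/(kA) = 0.11/(0.256×4.43) = 0.09699 K/W
Sum of the known resistances R_other = 0.1108 K/W
Required total resistance R_tot = ΔT/Q_allow = 839/2160 = 0.3884 K/W
R_ceramic-fibre blanket = R_tot − R_other = 0.2777 K/W
L = R·k·A = 0.2777×0.1×4.43

L ≈ 123 mm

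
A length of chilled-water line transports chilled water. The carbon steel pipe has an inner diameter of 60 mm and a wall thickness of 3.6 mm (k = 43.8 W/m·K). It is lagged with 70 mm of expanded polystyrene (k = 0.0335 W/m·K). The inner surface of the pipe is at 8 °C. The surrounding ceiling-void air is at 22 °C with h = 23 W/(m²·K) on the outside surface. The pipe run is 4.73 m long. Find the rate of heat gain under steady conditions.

Q ≈ 12.2 W

Cylindrical conduction, so R = ln(r₂/r₁)/(2πkL) per layer, in series:
R_carbon steel pipe wall = ln(33.6/30)/(2π×43.8×4.73) = 8.706×10^-5 K/W
R_expanded polystyrene = ln(103.6/33.6)/(2π×0.0335×4.73) = 1.131 K/W
R_outer film = 1/(h_o·2πr_oL) = 1/(23×2π×0.1036×4.73) = 0.01412 K/W
R_total = 1.145 K/W
Q = ΔT/R_total = 14/1.145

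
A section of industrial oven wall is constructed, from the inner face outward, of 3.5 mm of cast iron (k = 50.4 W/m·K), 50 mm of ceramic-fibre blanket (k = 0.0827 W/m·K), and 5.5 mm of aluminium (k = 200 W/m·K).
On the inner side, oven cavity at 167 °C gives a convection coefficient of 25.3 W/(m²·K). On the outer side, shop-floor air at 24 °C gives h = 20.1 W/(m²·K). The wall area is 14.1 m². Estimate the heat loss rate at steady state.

Thermal resistances in series:
R_inner film = 1/(h_i·A) = 1/(25.3×14.1) = 0.002803 K/W
R_cast iron = L/(kA) = 0.0035/(50.4×14.1) = 4.925×10^-6 K/W
R_ceramic-fibre blanket = L/(kA) = 0.05/(0.0827×14.1) = 0.04288 K/W
R_aluminium = L/(kA) = 0.0055/(200×14.1) = 1.95×10^-6 K/W
R_outer film = 1/(h_o·A) = 1/(20.1×14.1) = 0.003528 K/W
R_total = 0.04922 K/W
Q = ΔT / R_total = 143 / 0.04922

Q ≈ 2910 W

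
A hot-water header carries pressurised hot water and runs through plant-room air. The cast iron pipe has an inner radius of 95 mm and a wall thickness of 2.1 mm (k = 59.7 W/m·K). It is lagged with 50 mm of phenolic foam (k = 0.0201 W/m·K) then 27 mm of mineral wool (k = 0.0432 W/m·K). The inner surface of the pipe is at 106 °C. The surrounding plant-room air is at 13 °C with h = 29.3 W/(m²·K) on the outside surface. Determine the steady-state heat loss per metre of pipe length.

For a radial system each layer contributes R = ln(r_out/r_in)/(2πkL); films add R = 1/(hA).
R_cast iron pipe wall = ln(97.1/95)/(2π×59.7×1) = 5.829×10^-5 K/W
R_phenolic foam = ln(147.1/97.1)/(2π×0.0201×1) = 3.289 K/W
R_mineral wool = ln(174.1/147.1)/(2π×0.0432×1) = 0.6208 K/W
R_outer film = 1/(h_o·2πr_oL) = 1/(29.3×2π×0.1741×1) = 0.0312 K/W
R_total = 3.941 K/W
Q = ΔT/R_total = 93/3.941

q′ ≈ 23.6 W/m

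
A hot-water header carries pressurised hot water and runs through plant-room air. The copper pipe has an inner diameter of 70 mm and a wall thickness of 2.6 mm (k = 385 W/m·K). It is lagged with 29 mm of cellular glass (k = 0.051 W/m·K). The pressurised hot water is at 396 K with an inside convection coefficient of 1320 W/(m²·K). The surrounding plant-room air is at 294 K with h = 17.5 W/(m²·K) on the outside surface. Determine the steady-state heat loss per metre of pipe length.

Treating each annulus and film as a series resistance:
R_inner film = 1/(h_i·2πr₁L) = 1/(1320×2π×0.035×1) = 0.003445 K/W
R_copper pipe wall = ln(37.6/35)/(2π×385×1) = 2.962×10^-5 K/W
R_cellular glass = ln(66.6/37.6)/(2π×0.051×1) = 1.784 K/W
R_outer film = 1/(h_o·2πr_oL) = 1/(17.5×2π×0.0666×1) = 0.1366 K/W
R_total = 1.924 K/W
Q = ΔT/R_total = 102/1.924

q′ ≈ 53 W/m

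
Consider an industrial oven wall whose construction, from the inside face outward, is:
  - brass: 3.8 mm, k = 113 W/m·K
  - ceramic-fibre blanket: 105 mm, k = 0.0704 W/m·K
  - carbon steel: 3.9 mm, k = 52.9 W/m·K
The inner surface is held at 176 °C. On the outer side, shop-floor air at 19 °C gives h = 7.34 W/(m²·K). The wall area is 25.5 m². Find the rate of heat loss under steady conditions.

Q ≈ 2460 W

Treating each layer as a thermal resistance in series:
R_brass = L/(kA) = 0.0038/(113×25.5) = 1.319×10^-6 K/W
R_ceramic-fibre blanket = L/(kA) = 0.105/(0.0704×25.5) = 0.05849 K/W
R_carbon steel = L/(kA) = 0.0039/(52.9×25.5) = 2.891×10^-6 K/W
R_outer film = 1/(h_o·A) = 1/(7.34×25.5) = 0.005343 K/W
R_total = 0.06384 K/W
Q = ΔT / R_total = 157 / 0.06384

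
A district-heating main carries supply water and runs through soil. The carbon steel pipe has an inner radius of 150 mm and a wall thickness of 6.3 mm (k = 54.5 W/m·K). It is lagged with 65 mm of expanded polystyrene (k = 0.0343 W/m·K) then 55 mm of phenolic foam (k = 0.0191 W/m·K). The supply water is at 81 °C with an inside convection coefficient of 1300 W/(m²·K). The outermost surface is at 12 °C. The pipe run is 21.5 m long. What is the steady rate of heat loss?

Q ≈ 428 W

For a radial system each layer contributes R = ln(r_out/r_in)/(2πkL); films add R = 1/(hA).
R_inner film = 1/(h_i·2πr₁L) = 1/(1300×2π×0.15×21.5) = 3.796×10^-5 K/W
R_carbon steel pipe wall = ln(156.3/150)/(2π×54.5×21.5) = 5.588×10^-6 K/W
R_expanded polystyrene = ln(221.3/156.3)/(2π×0.0343×21.5) = 0.07505 K/W
R_phenolic foam = ln(276.3/221.3)/(2π×0.0191×21.5) = 0.08603 K/W
R_total = 0.1611 K/W
Q = ΔT/R_total = 69/0.1611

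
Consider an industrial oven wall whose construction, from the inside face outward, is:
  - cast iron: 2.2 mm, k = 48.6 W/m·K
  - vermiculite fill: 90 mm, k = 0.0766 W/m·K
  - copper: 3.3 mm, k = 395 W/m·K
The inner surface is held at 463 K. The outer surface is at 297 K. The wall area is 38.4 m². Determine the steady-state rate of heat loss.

Q ≈ 5430 W

Thermal resistances in series:
R_cast iron = L/(kA) = 0.0022/(48.6×38.4) = 1.179×10^-6 K/W
R_vermiculite fill = L/(kA) = 0.09/(0.0766×38.4) = 0.0306 K/W
R_copper = L/(kA) = 0.0033/(395×38.4) = 2.176×10^-7 K/W
R_total = 0.0306 K/W
Q = ΔT / R_total = 166 / 0.0306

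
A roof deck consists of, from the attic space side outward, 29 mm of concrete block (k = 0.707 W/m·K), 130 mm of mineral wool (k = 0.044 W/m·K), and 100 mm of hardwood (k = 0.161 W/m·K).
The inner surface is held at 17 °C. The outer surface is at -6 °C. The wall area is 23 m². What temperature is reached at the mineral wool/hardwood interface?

Using the resistance-network approach (series):
R_concrete block = L/(kA) = 0.029/(0.707×23) = 0.001783 K/W
R_mineral wool = L/(kA) = 0.13/(0.044×23) = 0.1285 K/W
R_hardwood = L/(kA) = 0.1/(0.161×23) = 0.02701 K/W
R_total = 0.1572 K/W;  Q = ΔT/R_total = 23/0.1572 = 146.3 W
T_interface = T_inner − Q·ΣR(inner→interface) = 17 − 146×0.1302

T ≈ -2.05 °C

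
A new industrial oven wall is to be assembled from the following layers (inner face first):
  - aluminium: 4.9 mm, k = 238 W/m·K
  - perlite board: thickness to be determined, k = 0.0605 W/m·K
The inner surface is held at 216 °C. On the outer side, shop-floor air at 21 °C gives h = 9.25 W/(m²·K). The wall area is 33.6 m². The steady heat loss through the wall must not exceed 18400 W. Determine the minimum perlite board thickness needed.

L ≈ 15 mm

Using the resistance-network approach (series):
R_aluminium = L/(kA) = 0.0049/(238×33.6) = 6.127×10^-7 K/W
R_outer film = 1/(h_o·A) = 1/(9.25×33.6) = 0.003218 K/W
Sum of the known resistances R_other = 0.003218 K/W
Required total resistance R_tot = ΔT/Q_allow = 195/18400 = 0.0106 K/W
R_perlite board = R_tot − R_other = 0.00738 K/W
L = R·k·A = 0.00738×0.0605×33.6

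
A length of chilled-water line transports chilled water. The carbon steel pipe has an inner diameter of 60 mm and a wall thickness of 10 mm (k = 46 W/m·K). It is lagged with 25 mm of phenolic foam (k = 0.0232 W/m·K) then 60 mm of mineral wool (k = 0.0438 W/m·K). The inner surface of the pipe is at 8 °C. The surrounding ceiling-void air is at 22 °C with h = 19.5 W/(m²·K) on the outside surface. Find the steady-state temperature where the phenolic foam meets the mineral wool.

T ≈ 16.1 °C

For a radial system each layer contributes R = ln(r_out/r_in)/(2πkL); films add R = 1/(hA).
R_carbon steel pipe wall = ln(40/30)/(2π×46×1) = 9.953×10^-4 K/W
R_phenolic foam = ln(65/40)/(2π×0.0232×1) = 3.331 K/W
R_mineral wool = ln(125/65)/(2π×0.0438×1) = 2.376 K/W
R_outer film = 1/(h_o·2πr_oL) = 1/(19.5×2π×0.125×1) = 0.06529 K/W
R_total = 5.773 K/W
Q = ΔT/R_total = 14/5.773
Q = 2.43 W/m
T_interface = T_inner + Q·ΣR(inner→interface) = 8 + 2.43×3.332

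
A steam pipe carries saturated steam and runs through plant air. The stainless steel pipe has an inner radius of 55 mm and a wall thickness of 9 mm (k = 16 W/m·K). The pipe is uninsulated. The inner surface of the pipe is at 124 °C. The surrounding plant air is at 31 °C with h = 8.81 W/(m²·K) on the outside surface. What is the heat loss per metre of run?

Treating each annulus and film as a series resistance:
R_stainless steel pipe wall = ln(64/55)/(2π×16×1) = 0.001507 K/W
R_outer film = 1/(h_o·2πr_oL) = 1/(8.81×2π×0.064×1) = 0.2823 K/W
R_total = 0.2838 K/W
Q = ΔT/R_total = 93/0.2838

q′ ≈ 328 W/m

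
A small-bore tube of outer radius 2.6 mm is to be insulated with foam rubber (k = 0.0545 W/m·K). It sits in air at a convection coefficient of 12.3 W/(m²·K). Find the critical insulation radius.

For a cylinder r_cr = k/h = 0.0545/12.3
r_cr = 4.43 mm; since the bare radius (2.6 mm) is below r_cr, adding a thin layer of insulation will *increase* heat loss.

r_cr ≈ 4.43 mm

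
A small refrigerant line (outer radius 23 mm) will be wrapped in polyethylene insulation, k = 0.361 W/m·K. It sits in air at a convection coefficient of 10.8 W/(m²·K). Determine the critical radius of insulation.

For a cylinder r_cr = k/h = 0.361/10.8
r_cr = 33.4 mm; since the bare radius (23 mm) is below r_cr, adding a thin layer of insulation will *increase* heat loss.

r_cr ≈ 33.4 mm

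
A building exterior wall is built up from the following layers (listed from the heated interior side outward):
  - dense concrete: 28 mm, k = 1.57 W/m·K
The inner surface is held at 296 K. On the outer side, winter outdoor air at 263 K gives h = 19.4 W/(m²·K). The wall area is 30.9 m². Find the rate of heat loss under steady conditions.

Using the resistance-network approach (series):
R_dense concrete = L/(kA) = 0.028/(1.57×30.9) = 5.772×10^-4 K/W
R_outer film = 1/(h_o·A) = 1/(19.4×30.9) = 0.001668 K/W
R_total = 0.002245 K/W
Q = ΔT / R_total = 33 / 0.002245

Q ≈ 14700 W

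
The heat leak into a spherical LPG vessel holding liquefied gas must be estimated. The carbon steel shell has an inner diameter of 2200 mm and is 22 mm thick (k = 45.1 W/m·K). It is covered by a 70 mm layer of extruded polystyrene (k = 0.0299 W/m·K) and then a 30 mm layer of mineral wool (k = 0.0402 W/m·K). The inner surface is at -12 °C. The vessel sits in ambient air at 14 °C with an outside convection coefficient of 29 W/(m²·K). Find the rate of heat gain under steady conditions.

Each spherical layer contributes R = (1/r_i − 1/r_o)/(4πk):
R_carbon steel shell = (1/1.1 − 1/1.122)/(4π×45.1) = 3.145×10^-5 K/W
R_extruded polystyrene = (1/1.122 − 1/1.192)/(4π×0.0299) = 0.1393 K/W
R_mineral wool = (1/1.192 − 1/1.222)/(4π×0.0402) = 0.04077 K/W
R_outer film = 1/(h·4πr_o²) = 1/(29×4π×1.222²) = 0.001838 K/W
R_total = 0.1819 K/W
Q = ΔT/R_total = 26/0.1819

Q ≈ 143 W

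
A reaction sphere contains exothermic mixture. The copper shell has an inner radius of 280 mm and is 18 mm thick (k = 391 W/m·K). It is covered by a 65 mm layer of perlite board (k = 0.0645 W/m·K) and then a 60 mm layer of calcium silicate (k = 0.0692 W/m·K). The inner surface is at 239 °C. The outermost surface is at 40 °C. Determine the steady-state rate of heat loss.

Spherical conduction: R = (1/r_in − 1/r_out)/(4πk) per layer; series-sum.
R_copper shell = (1/0.28 − 1/0.298)/(4π×391) = 4.39×10^-5 K/W
R_perlite board = (1/0.298 − 1/0.363)/(4π×0.0645) = 0.7413 K/W
R_calcium silicate = (1/0.363 − 1/0.423)/(4π×0.0692) = 0.4494 K/W
R_total = 1.191 K/W
Q = ΔT/R_total = 199/1.191

Q ≈ 167 W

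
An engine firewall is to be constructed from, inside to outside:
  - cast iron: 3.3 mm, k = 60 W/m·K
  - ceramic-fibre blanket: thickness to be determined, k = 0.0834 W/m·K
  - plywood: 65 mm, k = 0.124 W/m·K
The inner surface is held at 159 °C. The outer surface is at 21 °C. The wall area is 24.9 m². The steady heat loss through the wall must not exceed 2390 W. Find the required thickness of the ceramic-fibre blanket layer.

L ≈ 76.2 mm

Thermal resistances in series:
R_cast iron = L/(kA) = 0.0033/(60×24.9) = 2.209×10^-6 K/W
R_plywood = L/(kA) = 0.065/(0.124×24.9) = 0.02105 K/W
Sum of the known resistances R_other = 0.02105 K/W
Required total resistance R_tot = ΔT/Q_allow = 138/2390 = 0.05774 K/W
R_ceramic-fibre blanket = R_tot − R_other = 0.03669 K/W
L = R·k·A = 0.03669×0.0834×24.9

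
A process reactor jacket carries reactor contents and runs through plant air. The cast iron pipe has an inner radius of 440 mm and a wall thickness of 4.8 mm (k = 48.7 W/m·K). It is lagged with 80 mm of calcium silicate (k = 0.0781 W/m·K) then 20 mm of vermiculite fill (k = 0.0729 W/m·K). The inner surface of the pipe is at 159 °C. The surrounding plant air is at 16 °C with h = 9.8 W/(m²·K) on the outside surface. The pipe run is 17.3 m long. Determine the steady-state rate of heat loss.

Q ≈ 5520 W

Treating each annulus and film as a series resistance:
R_cast iron pipe wall = ln(444.8/440)/(2π×48.7×17.3) = 2.05×10^-6 K/W
R_calcium silicate = ln(524.8/444.8)/(2π×0.0781×17.3) = 0.01948 K/W
R_vermiculite fill = ln(544.8/524.8)/(2π×0.0729×17.3) = 0.00472 K/W
R_outer film = 1/(h_o·2πr_oL) = 1/(9.8×2π×0.5448×17.3) = 0.001723 K/W
R_total = 0.02593 K/W
Q = ΔT/R_total = 143/0.02593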